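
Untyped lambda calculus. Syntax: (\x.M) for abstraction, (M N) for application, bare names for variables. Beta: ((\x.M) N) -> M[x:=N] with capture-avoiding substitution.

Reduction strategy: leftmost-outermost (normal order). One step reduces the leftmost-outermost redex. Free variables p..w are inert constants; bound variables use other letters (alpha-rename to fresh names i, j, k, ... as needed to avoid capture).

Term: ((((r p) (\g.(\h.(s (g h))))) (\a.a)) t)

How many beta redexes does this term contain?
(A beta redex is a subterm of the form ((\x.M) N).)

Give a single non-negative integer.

Answer: 0

Derivation:
Term: ((((r p) (\g.(\h.(s (g h))))) (\a.a)) t)
  (no redexes)
Total redexes: 0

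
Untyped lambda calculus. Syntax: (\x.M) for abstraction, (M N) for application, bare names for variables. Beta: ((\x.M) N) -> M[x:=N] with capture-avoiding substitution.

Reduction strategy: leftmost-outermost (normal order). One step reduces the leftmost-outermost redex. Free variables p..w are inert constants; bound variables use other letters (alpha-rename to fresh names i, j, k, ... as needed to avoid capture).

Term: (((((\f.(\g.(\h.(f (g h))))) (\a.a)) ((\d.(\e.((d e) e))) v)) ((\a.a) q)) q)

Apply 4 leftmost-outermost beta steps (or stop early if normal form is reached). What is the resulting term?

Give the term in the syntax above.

Answer: ((((\d.(\e.((d e) e))) v) ((\a.a) q)) q)

Derivation:
Step 0: (((((\f.(\g.(\h.(f (g h))))) (\a.a)) ((\d.(\e.((d e) e))) v)) ((\a.a) q)) q)
Step 1: ((((\g.(\h.((\a.a) (g h)))) ((\d.(\e.((d e) e))) v)) ((\a.a) q)) q)
Step 2: (((\h.((\a.a) (((\d.(\e.((d e) e))) v) h))) ((\a.a) q)) q)
Step 3: (((\a.a) (((\d.(\e.((d e) e))) v) ((\a.a) q))) q)
Step 4: ((((\d.(\e.((d e) e))) v) ((\a.a) q)) q)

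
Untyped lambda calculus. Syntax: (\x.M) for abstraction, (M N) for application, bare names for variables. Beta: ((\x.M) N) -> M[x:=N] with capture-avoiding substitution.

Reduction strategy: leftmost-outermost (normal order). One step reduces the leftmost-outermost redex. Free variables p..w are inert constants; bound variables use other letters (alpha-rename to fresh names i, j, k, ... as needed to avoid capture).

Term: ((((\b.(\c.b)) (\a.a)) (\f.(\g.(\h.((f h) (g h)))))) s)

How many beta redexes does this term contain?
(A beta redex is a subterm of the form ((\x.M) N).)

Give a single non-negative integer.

Term: ((((\b.(\c.b)) (\a.a)) (\f.(\g.(\h.((f h) (g h)))))) s)
  Redex: ((\b.(\c.b)) (\a.a))
Total redexes: 1

Answer: 1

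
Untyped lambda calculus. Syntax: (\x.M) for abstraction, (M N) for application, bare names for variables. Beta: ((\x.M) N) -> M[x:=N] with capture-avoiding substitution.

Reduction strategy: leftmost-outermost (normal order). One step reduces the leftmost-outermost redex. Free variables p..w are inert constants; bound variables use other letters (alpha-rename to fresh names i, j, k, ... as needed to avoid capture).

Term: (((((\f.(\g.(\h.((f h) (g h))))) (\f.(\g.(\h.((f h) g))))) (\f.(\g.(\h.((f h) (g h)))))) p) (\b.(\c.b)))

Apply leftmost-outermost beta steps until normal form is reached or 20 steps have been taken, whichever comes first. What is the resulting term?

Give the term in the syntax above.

Answer: ((p (\b.(\c.b))) (\g.(\h.((p h) (g h)))))

Derivation:
Step 0: (((((\f.(\g.(\h.((f h) (g h))))) (\f.(\g.(\h.((f h) g))))) (\f.(\g.(\h.((f h) (g h)))))) p) (\b.(\c.b)))
Step 1: ((((\g.(\h.(((\f.(\g.(\h.((f h) g)))) h) (g h)))) (\f.(\g.(\h.((f h) (g h)))))) p) (\b.(\c.b)))
Step 2: (((\h.(((\f.(\g.(\h.((f h) g)))) h) ((\f.(\g.(\h.((f h) (g h))))) h))) p) (\b.(\c.b)))
Step 3: ((((\f.(\g.(\h.((f h) g)))) p) ((\f.(\g.(\h.((f h) (g h))))) p)) (\b.(\c.b)))
Step 4: (((\g.(\h.((p h) g))) ((\f.(\g.(\h.((f h) (g h))))) p)) (\b.(\c.b)))
Step 5: ((\h.((p h) ((\f.(\g.(\h.((f h) (g h))))) p))) (\b.(\c.b)))
Step 6: ((p (\b.(\c.b))) ((\f.(\g.(\h.((f h) (g h))))) p))
Step 7: ((p (\b.(\c.b))) (\g.(\h.((p h) (g h)))))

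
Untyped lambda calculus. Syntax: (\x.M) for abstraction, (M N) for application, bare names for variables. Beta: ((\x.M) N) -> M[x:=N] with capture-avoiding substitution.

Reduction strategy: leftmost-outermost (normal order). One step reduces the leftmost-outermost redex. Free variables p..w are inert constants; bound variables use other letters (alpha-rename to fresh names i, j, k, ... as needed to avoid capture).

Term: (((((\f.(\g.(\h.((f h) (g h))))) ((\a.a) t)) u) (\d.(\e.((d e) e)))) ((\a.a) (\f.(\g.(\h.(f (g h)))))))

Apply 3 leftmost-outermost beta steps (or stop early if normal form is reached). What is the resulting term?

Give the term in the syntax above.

Answer: (((((\a.a) t) (\d.(\e.((d e) e)))) (u (\d.(\e.((d e) e))))) ((\a.a) (\f.(\g.(\h.(f (g h)))))))

Derivation:
Step 0: (((((\f.(\g.(\h.((f h) (g h))))) ((\a.a) t)) u) (\d.(\e.((d e) e)))) ((\a.a) (\f.(\g.(\h.(f (g h)))))))
Step 1: ((((\g.(\h.((((\a.a) t) h) (g h)))) u) (\d.(\e.((d e) e)))) ((\a.a) (\f.(\g.(\h.(f (g h)))))))
Step 2: (((\h.((((\a.a) t) h) (u h))) (\d.(\e.((d e) e)))) ((\a.a) (\f.(\g.(\h.(f (g h)))))))
Step 3: (((((\a.a) t) (\d.(\e.((d e) e)))) (u (\d.(\e.((d e) e))))) ((\a.a) (\f.(\g.(\h.(f (g h)))))))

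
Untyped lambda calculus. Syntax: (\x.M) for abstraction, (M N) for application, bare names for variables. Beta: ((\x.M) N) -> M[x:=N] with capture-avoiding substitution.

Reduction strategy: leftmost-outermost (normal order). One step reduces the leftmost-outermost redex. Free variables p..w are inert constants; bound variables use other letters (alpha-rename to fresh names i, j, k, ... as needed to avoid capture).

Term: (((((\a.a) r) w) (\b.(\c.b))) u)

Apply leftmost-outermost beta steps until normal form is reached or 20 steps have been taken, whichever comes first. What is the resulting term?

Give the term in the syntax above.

Answer: (((r w) (\b.(\c.b))) u)

Derivation:
Step 0: (((((\a.a) r) w) (\b.(\c.b))) u)
Step 1: (((r w) (\b.(\c.b))) u)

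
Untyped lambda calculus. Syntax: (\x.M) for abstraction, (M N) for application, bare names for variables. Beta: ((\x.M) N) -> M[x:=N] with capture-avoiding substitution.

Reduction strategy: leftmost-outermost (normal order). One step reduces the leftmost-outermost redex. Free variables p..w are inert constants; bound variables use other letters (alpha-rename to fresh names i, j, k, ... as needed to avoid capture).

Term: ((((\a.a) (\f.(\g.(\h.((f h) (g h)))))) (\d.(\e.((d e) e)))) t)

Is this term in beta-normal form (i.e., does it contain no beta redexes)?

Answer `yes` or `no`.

Term: ((((\a.a) (\f.(\g.(\h.((f h) (g h)))))) (\d.(\e.((d e) e)))) t)
Found 1 beta redex(es).

Answer: no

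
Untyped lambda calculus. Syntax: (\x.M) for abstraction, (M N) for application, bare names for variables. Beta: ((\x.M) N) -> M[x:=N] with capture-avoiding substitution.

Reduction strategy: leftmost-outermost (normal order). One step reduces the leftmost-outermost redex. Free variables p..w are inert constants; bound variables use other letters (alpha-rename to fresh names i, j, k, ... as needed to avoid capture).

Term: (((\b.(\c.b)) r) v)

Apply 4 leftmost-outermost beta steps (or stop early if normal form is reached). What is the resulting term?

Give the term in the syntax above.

Step 0: (((\b.(\c.b)) r) v)
Step 1: ((\c.r) v)
Step 2: r
Step 3: (normal form reached)

Answer: r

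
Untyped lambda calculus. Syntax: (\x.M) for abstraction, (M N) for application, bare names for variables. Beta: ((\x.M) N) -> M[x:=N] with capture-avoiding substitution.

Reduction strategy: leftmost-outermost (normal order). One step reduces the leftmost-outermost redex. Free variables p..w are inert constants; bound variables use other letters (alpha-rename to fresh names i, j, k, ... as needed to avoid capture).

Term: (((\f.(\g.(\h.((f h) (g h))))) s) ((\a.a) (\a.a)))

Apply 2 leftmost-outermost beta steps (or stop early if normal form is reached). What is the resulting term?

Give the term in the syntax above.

Answer: (\h.((s h) (((\a.a) (\a.a)) h)))

Derivation:
Step 0: (((\f.(\g.(\h.((f h) (g h))))) s) ((\a.a) (\a.a)))
Step 1: ((\g.(\h.((s h) (g h)))) ((\a.a) (\a.a)))
Step 2: (\h.((s h) (((\a.a) (\a.a)) h)))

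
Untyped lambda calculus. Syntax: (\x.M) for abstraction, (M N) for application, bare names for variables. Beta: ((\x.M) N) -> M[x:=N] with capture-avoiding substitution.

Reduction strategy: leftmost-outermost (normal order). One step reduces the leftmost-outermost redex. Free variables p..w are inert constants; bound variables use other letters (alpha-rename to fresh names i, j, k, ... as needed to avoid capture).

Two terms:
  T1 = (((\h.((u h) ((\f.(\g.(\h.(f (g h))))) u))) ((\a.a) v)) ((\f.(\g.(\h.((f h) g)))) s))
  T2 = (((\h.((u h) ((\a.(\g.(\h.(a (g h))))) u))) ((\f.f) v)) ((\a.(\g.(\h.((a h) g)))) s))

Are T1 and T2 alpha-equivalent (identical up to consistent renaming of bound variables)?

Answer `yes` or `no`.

Answer: yes

Derivation:
Term 1: (((\h.((u h) ((\f.(\g.(\h.(f (g h))))) u))) ((\a.a) v)) ((\f.(\g.(\h.((f h) g)))) s))
Term 2: (((\h.((u h) ((\a.(\g.(\h.(a (g h))))) u))) ((\f.f) v)) ((\a.(\g.(\h.((a h) g)))) s))
Alpha-equivalence: compare structure up to binder renaming.
Result: True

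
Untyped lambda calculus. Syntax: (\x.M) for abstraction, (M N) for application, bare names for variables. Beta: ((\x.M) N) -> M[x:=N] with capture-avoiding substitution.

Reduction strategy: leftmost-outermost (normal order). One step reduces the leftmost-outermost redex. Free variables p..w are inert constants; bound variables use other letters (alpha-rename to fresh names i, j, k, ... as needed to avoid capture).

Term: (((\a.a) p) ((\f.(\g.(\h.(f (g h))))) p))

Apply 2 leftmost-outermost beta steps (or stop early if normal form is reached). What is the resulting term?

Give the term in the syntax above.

Answer: (p (\g.(\h.(p (g h)))))

Derivation:
Step 0: (((\a.a) p) ((\f.(\g.(\h.(f (g h))))) p))
Step 1: (p ((\f.(\g.(\h.(f (g h))))) p))
Step 2: (p (\g.(\h.(p (g h)))))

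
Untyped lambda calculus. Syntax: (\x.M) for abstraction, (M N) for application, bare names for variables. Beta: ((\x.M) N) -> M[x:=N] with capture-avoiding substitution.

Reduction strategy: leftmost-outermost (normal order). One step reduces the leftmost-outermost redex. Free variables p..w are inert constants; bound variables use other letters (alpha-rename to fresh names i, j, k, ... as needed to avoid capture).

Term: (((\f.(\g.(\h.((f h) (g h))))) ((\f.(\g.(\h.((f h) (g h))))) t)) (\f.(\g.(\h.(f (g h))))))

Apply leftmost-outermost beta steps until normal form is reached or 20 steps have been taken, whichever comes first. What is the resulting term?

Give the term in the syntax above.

Step 0: (((\f.(\g.(\h.((f h) (g h))))) ((\f.(\g.(\h.((f h) (g h))))) t)) (\f.(\g.(\h.(f (g h))))))
Step 1: ((\g.(\h.((((\f.(\g.(\h.((f h) (g h))))) t) h) (g h)))) (\f.(\g.(\h.(f (g h))))))
Step 2: (\h.((((\f.(\g.(\h.((f h) (g h))))) t) h) ((\f.(\g.(\h.(f (g h))))) h)))
Step 3: (\h.(((\g.(\h.((t h) (g h)))) h) ((\f.(\g.(\h.(f (g h))))) h)))
Step 4: (\h.((\i.((t i) (h i))) ((\f.(\g.(\h.(f (g h))))) h)))
Step 5: (\h.((t ((\f.(\g.(\h.(f (g h))))) h)) (h ((\f.(\g.(\h.(f (g h))))) h))))
Step 6: (\h.((t (\g.(\i.(h (g i))))) (h ((\f.(\g.(\h.(f (g h))))) h))))
Step 7: (\h.((t (\g.(\i.(h (g i))))) (h (\g.(\i.(h (g i)))))))

Answer: (\h.((t (\g.(\i.(h (g i))))) (h (\g.(\i.(h (g i)))))))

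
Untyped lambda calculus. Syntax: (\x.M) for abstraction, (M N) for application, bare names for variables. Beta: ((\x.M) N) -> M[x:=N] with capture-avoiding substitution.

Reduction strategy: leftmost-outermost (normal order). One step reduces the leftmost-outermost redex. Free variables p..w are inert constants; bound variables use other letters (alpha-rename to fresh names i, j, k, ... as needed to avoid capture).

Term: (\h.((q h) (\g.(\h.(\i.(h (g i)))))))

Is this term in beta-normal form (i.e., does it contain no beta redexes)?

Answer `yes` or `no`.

Term: (\h.((q h) (\g.(\h.(\i.(h (g i)))))))
No beta redexes found.

Answer: yes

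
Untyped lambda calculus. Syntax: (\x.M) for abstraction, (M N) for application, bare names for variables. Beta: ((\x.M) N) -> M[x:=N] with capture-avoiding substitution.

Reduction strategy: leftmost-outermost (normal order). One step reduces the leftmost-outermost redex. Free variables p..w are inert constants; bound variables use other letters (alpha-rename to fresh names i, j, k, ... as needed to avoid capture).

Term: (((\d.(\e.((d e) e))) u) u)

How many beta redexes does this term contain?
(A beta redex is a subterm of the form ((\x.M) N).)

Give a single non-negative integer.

Answer: 1

Derivation:
Term: (((\d.(\e.((d e) e))) u) u)
  Redex: ((\d.(\e.((d e) e))) u)
Total redexes: 1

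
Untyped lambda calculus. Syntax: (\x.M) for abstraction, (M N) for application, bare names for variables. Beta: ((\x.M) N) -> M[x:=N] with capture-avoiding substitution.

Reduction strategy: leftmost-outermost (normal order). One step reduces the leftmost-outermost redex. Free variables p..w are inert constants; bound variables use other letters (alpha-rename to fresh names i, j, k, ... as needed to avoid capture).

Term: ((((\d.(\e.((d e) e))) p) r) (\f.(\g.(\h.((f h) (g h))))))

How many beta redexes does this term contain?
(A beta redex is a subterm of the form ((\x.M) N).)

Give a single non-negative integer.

Term: ((((\d.(\e.((d e) e))) p) r) (\f.(\g.(\h.((f h) (g h))))))
  Redex: ((\d.(\e.((d e) e))) p)
Total redexes: 1

Answer: 1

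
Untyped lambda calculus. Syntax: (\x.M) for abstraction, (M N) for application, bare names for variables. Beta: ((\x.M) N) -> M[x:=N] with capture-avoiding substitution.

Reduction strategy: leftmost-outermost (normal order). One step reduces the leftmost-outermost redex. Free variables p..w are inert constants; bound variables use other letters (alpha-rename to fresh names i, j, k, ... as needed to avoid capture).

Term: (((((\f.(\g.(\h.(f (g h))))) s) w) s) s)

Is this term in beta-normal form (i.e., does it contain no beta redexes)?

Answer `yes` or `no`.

Term: (((((\f.(\g.(\h.(f (g h))))) s) w) s) s)
Found 1 beta redex(es).

Answer: no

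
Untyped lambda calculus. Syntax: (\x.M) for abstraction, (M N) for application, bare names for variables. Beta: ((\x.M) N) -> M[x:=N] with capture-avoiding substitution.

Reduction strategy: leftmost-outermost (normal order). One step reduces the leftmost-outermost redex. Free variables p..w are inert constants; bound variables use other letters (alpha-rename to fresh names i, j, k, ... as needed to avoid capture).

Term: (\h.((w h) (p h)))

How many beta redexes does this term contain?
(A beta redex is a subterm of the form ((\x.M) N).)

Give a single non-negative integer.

Answer: 0

Derivation:
Term: (\h.((w h) (p h)))
  (no redexes)
Total redexes: 0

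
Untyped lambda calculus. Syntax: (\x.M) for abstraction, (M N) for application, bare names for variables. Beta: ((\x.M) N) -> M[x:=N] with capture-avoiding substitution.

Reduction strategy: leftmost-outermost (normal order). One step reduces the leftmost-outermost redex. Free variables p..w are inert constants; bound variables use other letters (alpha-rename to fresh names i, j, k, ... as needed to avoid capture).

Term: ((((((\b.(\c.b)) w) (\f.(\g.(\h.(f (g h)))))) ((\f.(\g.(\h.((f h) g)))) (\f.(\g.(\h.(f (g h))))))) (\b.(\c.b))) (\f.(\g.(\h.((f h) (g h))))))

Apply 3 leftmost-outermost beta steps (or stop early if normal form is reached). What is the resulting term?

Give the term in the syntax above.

Step 0: ((((((\b.(\c.b)) w) (\f.(\g.(\h.(f (g h)))))) ((\f.(\g.(\h.((f h) g)))) (\f.(\g.(\h.(f (g h))))))) (\b.(\c.b))) (\f.(\g.(\h.((f h) (g h))))))
Step 1: (((((\c.w) (\f.(\g.(\h.(f (g h)))))) ((\f.(\g.(\h.((f h) g)))) (\f.(\g.(\h.(f (g h))))))) (\b.(\c.b))) (\f.(\g.(\h.((f h) (g h))))))
Step 2: (((w ((\f.(\g.(\h.((f h) g)))) (\f.(\g.(\h.(f (g h))))))) (\b.(\c.b))) (\f.(\g.(\h.((f h) (g h))))))
Step 3: (((w (\g.(\h.(((\f.(\g.(\h.(f (g h))))) h) g)))) (\b.(\c.b))) (\f.(\g.(\h.((f h) (g h))))))

Answer: (((w (\g.(\h.(((\f.(\g.(\h.(f (g h))))) h) g)))) (\b.(\c.b))) (\f.(\g.(\h.((f h) (g h))))))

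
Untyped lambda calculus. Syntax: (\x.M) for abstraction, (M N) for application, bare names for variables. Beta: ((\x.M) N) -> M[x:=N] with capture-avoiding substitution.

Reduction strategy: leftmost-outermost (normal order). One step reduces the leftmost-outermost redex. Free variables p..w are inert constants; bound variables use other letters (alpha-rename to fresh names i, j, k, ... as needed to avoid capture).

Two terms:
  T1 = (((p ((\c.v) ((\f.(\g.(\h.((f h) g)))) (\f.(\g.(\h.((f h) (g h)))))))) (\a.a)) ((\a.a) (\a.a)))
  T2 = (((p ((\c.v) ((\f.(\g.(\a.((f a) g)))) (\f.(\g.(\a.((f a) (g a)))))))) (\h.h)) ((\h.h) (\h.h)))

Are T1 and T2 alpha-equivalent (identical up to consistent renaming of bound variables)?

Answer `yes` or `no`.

Term 1: (((p ((\c.v) ((\f.(\g.(\h.((f h) g)))) (\f.(\g.(\h.((f h) (g h)))))))) (\a.a)) ((\a.a) (\a.a)))
Term 2: (((p ((\c.v) ((\f.(\g.(\a.((f a) g)))) (\f.(\g.(\a.((f a) (g a)))))))) (\h.h)) ((\h.h) (\h.h)))
Alpha-equivalence: compare structure up to binder renaming.
Result: True

Answer: yes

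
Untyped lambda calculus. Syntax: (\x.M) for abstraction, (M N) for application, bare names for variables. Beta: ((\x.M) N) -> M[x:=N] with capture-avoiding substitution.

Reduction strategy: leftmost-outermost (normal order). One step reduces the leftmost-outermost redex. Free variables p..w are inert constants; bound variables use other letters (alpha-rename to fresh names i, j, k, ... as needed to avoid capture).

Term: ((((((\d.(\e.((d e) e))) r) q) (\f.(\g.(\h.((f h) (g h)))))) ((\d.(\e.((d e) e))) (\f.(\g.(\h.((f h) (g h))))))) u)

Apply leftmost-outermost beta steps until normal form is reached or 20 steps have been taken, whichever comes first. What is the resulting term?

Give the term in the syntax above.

Answer: (((((r q) q) (\f.(\g.(\h.((f h) (g h)))))) (\e.(\h.((e h) (e h))))) u)

Derivation:
Step 0: ((((((\d.(\e.((d e) e))) r) q) (\f.(\g.(\h.((f h) (g h)))))) ((\d.(\e.((d e) e))) (\f.(\g.(\h.((f h) (g h))))))) u)
Step 1: (((((\e.((r e) e)) q) (\f.(\g.(\h.((f h) (g h)))))) ((\d.(\e.((d e) e))) (\f.(\g.(\h.((f h) (g h))))))) u)
Step 2: (((((r q) q) (\f.(\g.(\h.((f h) (g h)))))) ((\d.(\e.((d e) e))) (\f.(\g.(\h.((f h) (g h))))))) u)
Step 3: (((((r q) q) (\f.(\g.(\h.((f h) (g h)))))) (\e.(((\f.(\g.(\h.((f h) (g h))))) e) e))) u)
Step 4: (((((r q) q) (\f.(\g.(\h.((f h) (g h)))))) (\e.((\g.(\h.((e h) (g h)))) e))) u)
Step 5: (((((r q) q) (\f.(\g.(\h.((f h) (g h)))))) (\e.(\h.((e h) (e h))))) u)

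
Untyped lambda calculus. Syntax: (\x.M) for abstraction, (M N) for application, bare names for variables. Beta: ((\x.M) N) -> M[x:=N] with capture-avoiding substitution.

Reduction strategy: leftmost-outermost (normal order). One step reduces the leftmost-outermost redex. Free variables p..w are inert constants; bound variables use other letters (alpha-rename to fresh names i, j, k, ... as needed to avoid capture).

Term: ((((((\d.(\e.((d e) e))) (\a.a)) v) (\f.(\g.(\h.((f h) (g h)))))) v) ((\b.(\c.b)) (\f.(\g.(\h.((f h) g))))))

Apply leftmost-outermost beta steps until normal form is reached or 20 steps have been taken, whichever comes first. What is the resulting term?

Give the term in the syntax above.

Step 0: ((((((\d.(\e.((d e) e))) (\a.a)) v) (\f.(\g.(\h.((f h) (g h)))))) v) ((\b.(\c.b)) (\f.(\g.(\h.((f h) g))))))
Step 1: (((((\e.(((\a.a) e) e)) v) (\f.(\g.(\h.((f h) (g h)))))) v) ((\b.(\c.b)) (\f.(\g.(\h.((f h) g))))))
Step 2: ((((((\a.a) v) v) (\f.(\g.(\h.((f h) (g h)))))) v) ((\b.(\c.b)) (\f.(\g.(\h.((f h) g))))))
Step 3: ((((v v) (\f.(\g.(\h.((f h) (g h)))))) v) ((\b.(\c.b)) (\f.(\g.(\h.((f h) g))))))
Step 4: ((((v v) (\f.(\g.(\h.((f h) (g h)))))) v) (\c.(\f.(\g.(\h.((f h) g))))))

Answer: ((((v v) (\f.(\g.(\h.((f h) (g h)))))) v) (\c.(\f.(\g.(\h.((f h) g))))))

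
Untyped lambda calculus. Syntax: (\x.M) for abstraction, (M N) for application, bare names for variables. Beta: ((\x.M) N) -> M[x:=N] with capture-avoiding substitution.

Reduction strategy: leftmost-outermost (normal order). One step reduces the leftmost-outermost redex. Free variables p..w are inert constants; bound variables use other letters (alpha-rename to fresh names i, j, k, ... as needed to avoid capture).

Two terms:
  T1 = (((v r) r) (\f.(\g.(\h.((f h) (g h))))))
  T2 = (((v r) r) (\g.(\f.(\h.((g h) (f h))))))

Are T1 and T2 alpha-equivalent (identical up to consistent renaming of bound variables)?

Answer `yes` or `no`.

Term 1: (((v r) r) (\f.(\g.(\h.((f h) (g h))))))
Term 2: (((v r) r) (\g.(\f.(\h.((g h) (f h))))))
Alpha-equivalence: compare structure up to binder renaming.
Result: True

Answer: yes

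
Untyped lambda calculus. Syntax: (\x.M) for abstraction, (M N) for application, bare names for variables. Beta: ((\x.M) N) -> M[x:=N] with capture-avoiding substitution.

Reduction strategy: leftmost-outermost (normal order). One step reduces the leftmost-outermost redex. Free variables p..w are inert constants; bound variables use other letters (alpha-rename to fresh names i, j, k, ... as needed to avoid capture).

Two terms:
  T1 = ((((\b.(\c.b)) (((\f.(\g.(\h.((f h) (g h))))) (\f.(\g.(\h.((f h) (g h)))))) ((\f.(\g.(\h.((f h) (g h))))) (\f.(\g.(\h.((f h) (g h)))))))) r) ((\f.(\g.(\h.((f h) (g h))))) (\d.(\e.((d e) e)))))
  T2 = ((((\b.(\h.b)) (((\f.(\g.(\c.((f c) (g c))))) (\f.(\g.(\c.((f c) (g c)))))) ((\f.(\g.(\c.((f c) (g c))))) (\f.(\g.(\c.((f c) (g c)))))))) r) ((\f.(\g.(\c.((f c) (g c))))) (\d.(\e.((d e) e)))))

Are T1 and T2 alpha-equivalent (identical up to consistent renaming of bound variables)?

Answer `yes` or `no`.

Answer: yes

Derivation:
Term 1: ((((\b.(\c.b)) (((\f.(\g.(\h.((f h) (g h))))) (\f.(\g.(\h.((f h) (g h)))))) ((\f.(\g.(\h.((f h) (g h))))) (\f.(\g.(\h.((f h) (g h)))))))) r) ((\f.(\g.(\h.((f h) (g h))))) (\d.(\e.((d e) e)))))
Term 2: ((((\b.(\h.b)) (((\f.(\g.(\c.((f c) (g c))))) (\f.(\g.(\c.((f c) (g c)))))) ((\f.(\g.(\c.((f c) (g c))))) (\f.(\g.(\c.((f c) (g c)))))))) r) ((\f.(\g.(\c.((f c) (g c))))) (\d.(\e.((d e) e)))))
Alpha-equivalence: compare structure up to binder renaming.
Result: True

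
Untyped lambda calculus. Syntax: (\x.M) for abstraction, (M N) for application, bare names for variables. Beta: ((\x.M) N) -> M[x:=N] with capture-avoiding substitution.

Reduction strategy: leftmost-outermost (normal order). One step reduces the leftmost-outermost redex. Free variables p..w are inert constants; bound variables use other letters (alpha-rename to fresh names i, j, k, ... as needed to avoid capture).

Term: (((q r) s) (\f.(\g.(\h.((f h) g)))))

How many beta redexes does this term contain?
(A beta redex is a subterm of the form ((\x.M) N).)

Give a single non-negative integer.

Term: (((q r) s) (\f.(\g.(\h.((f h) g)))))
  (no redexes)
Total redexes: 0

Answer: 0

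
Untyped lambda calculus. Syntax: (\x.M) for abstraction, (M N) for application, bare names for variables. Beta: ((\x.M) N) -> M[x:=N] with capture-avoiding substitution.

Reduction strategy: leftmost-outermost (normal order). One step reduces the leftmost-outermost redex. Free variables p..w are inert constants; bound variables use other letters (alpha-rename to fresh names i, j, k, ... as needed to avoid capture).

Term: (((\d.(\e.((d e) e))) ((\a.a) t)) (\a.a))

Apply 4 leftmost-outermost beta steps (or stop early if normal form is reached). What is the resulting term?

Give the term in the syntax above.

Step 0: (((\d.(\e.((d e) e))) ((\a.a) t)) (\a.a))
Step 1: ((\e.((((\a.a) t) e) e)) (\a.a))
Step 2: ((((\a.a) t) (\a.a)) (\a.a))
Step 3: ((t (\a.a)) (\a.a))
Step 4: (normal form reached)

Answer: ((t (\a.a)) (\a.a))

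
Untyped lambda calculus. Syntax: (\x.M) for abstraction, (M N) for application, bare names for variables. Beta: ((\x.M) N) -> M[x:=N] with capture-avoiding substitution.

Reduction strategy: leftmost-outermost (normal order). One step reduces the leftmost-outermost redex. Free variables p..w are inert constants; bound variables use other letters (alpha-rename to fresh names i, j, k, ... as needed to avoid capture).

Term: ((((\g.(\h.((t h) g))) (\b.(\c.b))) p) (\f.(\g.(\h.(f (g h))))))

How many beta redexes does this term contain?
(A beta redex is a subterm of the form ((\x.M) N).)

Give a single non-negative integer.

Term: ((((\g.(\h.((t h) g))) (\b.(\c.b))) p) (\f.(\g.(\h.(f (g h))))))
  Redex: ((\g.(\h.((t h) g))) (\b.(\c.b)))
Total redexes: 1

Answer: 1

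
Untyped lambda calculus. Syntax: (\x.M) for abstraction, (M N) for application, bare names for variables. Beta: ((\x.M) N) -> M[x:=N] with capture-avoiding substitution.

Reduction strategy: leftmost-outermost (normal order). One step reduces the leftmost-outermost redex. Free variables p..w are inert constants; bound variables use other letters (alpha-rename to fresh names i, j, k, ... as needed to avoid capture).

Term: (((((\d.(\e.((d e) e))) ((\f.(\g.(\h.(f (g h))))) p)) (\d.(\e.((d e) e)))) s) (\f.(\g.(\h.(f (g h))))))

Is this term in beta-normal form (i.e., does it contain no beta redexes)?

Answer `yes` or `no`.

Answer: no

Derivation:
Term: (((((\d.(\e.((d e) e))) ((\f.(\g.(\h.(f (g h))))) p)) (\d.(\e.((d e) e)))) s) (\f.(\g.(\h.(f (g h))))))
Found 2 beta redex(es).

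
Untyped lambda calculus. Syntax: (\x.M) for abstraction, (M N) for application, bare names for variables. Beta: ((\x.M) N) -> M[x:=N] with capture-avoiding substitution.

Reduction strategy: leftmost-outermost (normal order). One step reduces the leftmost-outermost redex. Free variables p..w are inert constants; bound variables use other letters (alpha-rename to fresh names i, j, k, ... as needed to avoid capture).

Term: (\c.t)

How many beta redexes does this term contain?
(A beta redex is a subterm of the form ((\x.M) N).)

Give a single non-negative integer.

Term: (\c.t)
  (no redexes)
Total redexes: 0

Answer: 0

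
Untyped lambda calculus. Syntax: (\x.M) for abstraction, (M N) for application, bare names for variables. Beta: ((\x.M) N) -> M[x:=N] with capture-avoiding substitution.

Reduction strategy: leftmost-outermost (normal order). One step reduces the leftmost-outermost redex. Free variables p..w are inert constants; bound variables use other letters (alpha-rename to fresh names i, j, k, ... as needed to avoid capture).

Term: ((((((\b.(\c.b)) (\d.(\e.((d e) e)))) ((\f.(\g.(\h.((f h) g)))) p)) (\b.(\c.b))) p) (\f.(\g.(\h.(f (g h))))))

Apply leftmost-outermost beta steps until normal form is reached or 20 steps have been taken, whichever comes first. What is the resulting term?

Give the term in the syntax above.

Answer: (p (\f.(\g.(\h.(f (g h))))))

Derivation:
Step 0: ((((((\b.(\c.b)) (\d.(\e.((d e) e)))) ((\f.(\g.(\h.((f h) g)))) p)) (\b.(\c.b))) p) (\f.(\g.(\h.(f (g h))))))
Step 1: (((((\c.(\d.(\e.((d e) e)))) ((\f.(\g.(\h.((f h) g)))) p)) (\b.(\c.b))) p) (\f.(\g.(\h.(f (g h))))))
Step 2: ((((\d.(\e.((d e) e))) (\b.(\c.b))) p) (\f.(\g.(\h.(f (g h))))))
Step 3: (((\e.(((\b.(\c.b)) e) e)) p) (\f.(\g.(\h.(f (g h))))))
Step 4: ((((\b.(\c.b)) p) p) (\f.(\g.(\h.(f (g h))))))
Step 5: (((\c.p) p) (\f.(\g.(\h.(f (g h))))))
Step 6: (p (\f.(\g.(\h.(f (g h))))))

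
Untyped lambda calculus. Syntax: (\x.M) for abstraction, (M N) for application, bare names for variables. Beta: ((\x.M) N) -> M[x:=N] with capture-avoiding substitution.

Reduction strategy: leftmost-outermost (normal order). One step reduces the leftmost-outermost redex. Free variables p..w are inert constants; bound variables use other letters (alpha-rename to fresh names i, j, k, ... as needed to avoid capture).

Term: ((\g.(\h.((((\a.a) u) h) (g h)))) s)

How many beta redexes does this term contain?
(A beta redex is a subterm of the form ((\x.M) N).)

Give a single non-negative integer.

Answer: 2

Derivation:
Term: ((\g.(\h.((((\a.a) u) h) (g h)))) s)
  Redex: ((\g.(\h.((((\a.a) u) h) (g h)))) s)
  Redex: ((\a.a) u)
Total redexes: 2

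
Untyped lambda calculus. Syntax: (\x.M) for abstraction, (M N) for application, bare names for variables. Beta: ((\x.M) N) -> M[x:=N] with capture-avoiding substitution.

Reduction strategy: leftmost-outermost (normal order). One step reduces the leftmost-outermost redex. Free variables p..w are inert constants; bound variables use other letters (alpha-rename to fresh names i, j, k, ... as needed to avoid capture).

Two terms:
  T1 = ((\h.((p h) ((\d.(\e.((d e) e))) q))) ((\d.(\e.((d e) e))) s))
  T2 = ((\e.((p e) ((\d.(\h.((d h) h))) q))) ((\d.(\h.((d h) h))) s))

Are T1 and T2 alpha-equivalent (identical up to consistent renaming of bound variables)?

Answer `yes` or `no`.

Answer: yes

Derivation:
Term 1: ((\h.((p h) ((\d.(\e.((d e) e))) q))) ((\d.(\e.((d e) e))) s))
Term 2: ((\e.((p e) ((\d.(\h.((d h) h))) q))) ((\d.(\h.((d h) h))) s))
Alpha-equivalence: compare structure up to binder renaming.
Result: True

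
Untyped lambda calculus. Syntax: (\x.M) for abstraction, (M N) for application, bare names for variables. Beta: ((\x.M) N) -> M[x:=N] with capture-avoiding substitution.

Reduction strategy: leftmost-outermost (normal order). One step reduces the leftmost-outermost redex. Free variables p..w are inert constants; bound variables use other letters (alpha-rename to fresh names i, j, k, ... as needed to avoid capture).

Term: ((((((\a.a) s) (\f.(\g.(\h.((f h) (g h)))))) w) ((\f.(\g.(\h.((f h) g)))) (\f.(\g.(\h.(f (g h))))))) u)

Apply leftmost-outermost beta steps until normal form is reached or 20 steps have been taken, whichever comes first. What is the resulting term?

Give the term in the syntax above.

Answer: ((((s (\f.(\g.(\h.((f h) (g h)))))) w) (\g.(\h.(\i.(h (g i)))))) u)

Derivation:
Step 0: ((((((\a.a) s) (\f.(\g.(\h.((f h) (g h)))))) w) ((\f.(\g.(\h.((f h) g)))) (\f.(\g.(\h.(f (g h))))))) u)
Step 1: ((((s (\f.(\g.(\h.((f h) (g h)))))) w) ((\f.(\g.(\h.((f h) g)))) (\f.(\g.(\h.(f (g h))))))) u)
Step 2: ((((s (\f.(\g.(\h.((f h) (g h)))))) w) (\g.(\h.(((\f.(\g.(\h.(f (g h))))) h) g)))) u)
Step 3: ((((s (\f.(\g.(\h.((f h) (g h)))))) w) (\g.(\h.((\g.(\i.(h (g i)))) g)))) u)
Step 4: ((((s (\f.(\g.(\h.((f h) (g h)))))) w) (\g.(\h.(\i.(h (g i)))))) u)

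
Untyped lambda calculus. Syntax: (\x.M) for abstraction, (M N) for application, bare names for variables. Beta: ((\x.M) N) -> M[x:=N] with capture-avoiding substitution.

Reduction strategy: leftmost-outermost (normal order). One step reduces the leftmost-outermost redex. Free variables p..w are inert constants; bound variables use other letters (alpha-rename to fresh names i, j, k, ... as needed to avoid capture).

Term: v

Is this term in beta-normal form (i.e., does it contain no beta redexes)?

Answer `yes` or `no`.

Term: v
No beta redexes found.

Answer: yes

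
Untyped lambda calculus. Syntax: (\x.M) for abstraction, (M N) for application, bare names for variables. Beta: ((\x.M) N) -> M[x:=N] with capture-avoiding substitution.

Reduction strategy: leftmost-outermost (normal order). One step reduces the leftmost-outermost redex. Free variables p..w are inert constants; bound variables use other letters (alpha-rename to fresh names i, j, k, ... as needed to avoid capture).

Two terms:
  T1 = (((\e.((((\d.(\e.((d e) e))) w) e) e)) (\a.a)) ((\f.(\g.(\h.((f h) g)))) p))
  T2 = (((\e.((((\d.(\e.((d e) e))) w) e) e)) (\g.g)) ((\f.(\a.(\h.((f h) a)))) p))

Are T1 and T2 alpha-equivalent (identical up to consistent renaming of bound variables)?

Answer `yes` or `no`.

Term 1: (((\e.((((\d.(\e.((d e) e))) w) e) e)) (\a.a)) ((\f.(\g.(\h.((f h) g)))) p))
Term 2: (((\e.((((\d.(\e.((d e) e))) w) e) e)) (\g.g)) ((\f.(\a.(\h.((f h) a)))) p))
Alpha-equivalence: compare structure up to binder renaming.
Result: True

Answer: yes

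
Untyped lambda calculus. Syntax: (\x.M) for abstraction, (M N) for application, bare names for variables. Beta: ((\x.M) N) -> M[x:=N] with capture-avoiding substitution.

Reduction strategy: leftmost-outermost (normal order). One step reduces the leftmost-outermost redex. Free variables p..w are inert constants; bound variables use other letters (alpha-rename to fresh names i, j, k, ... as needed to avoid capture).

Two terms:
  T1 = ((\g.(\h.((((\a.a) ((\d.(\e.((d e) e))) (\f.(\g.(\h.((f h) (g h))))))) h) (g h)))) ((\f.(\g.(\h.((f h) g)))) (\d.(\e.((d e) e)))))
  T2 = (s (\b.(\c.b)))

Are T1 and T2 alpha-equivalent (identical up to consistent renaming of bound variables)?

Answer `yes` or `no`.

Answer: no

Derivation:
Term 1: ((\g.(\h.((((\a.a) ((\d.(\e.((d e) e))) (\f.(\g.(\h.((f h) (g h))))))) h) (g h)))) ((\f.(\g.(\h.((f h) g)))) (\d.(\e.((d e) e)))))
Term 2: (s (\b.(\c.b)))
Alpha-equivalence: compare structure up to binder renaming.
Result: False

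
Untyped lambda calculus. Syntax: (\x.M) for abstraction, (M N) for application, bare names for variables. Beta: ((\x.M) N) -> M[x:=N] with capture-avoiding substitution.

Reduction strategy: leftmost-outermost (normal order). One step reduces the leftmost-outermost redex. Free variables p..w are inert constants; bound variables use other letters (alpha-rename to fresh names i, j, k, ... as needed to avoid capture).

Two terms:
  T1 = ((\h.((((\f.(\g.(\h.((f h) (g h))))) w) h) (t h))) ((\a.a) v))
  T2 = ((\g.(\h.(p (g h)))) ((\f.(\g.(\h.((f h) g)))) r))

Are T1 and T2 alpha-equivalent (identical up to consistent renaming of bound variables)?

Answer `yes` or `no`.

Answer: no

Derivation:
Term 1: ((\h.((((\f.(\g.(\h.((f h) (g h))))) w) h) (t h))) ((\a.a) v))
Term 2: ((\g.(\h.(p (g h)))) ((\f.(\g.(\h.((f h) g)))) r))
Alpha-equivalence: compare structure up to binder renaming.
Result: False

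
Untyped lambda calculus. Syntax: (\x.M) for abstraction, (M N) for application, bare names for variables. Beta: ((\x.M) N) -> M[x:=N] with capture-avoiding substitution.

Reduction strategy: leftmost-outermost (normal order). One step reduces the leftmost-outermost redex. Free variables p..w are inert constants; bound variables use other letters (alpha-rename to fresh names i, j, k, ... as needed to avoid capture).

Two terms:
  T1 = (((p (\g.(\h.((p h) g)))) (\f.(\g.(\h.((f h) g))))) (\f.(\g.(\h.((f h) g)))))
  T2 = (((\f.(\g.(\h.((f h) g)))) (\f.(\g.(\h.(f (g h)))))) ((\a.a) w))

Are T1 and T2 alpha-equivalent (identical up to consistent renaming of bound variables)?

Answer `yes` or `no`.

Term 1: (((p (\g.(\h.((p h) g)))) (\f.(\g.(\h.((f h) g))))) (\f.(\g.(\h.((f h) g)))))
Term 2: (((\f.(\g.(\h.((f h) g)))) (\f.(\g.(\h.(f (g h)))))) ((\a.a) w))
Alpha-equivalence: compare structure up to binder renaming.
Result: False

Answer: no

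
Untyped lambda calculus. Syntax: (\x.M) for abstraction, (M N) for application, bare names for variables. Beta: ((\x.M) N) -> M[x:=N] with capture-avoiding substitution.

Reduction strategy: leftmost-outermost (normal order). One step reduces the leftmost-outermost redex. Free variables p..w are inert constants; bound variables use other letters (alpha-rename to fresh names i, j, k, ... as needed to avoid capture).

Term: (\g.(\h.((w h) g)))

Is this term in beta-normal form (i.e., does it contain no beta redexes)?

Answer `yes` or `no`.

Answer: yes

Derivation:
Term: (\g.(\h.((w h) g)))
No beta redexes found.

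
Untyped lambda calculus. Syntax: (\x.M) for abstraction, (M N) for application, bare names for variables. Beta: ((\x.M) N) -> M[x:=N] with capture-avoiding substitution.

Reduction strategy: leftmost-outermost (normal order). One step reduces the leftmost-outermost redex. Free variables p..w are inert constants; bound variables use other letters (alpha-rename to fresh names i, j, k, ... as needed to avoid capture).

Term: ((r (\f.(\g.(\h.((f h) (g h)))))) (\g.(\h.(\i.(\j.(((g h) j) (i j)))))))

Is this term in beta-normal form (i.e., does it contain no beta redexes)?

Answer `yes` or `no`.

Term: ((r (\f.(\g.(\h.((f h) (g h)))))) (\g.(\h.(\i.(\j.(((g h) j) (i j)))))))
No beta redexes found.

Answer: yes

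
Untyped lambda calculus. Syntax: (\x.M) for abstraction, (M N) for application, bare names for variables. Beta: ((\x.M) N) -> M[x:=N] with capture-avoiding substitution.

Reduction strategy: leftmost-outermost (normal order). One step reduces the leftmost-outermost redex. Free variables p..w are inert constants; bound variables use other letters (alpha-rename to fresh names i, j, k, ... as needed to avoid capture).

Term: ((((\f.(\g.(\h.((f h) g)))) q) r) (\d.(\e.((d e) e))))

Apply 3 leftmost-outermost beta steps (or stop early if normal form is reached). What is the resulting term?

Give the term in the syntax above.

Step 0: ((((\f.(\g.(\h.((f h) g)))) q) r) (\d.(\e.((d e) e))))
Step 1: (((\g.(\h.((q h) g))) r) (\d.(\e.((d e) e))))
Step 2: ((\h.((q h) r)) (\d.(\e.((d e) e))))
Step 3: ((q (\d.(\e.((d e) e)))) r)

Answer: ((q (\d.(\e.((d e) e)))) r)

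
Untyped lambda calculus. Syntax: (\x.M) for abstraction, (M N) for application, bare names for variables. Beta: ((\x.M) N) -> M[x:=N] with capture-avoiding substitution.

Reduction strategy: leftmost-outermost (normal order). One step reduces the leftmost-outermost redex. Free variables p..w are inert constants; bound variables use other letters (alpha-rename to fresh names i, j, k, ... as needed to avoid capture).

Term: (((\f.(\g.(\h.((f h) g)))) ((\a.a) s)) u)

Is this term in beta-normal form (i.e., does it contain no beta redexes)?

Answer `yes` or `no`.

Term: (((\f.(\g.(\h.((f h) g)))) ((\a.a) s)) u)
Found 2 beta redex(es).

Answer: no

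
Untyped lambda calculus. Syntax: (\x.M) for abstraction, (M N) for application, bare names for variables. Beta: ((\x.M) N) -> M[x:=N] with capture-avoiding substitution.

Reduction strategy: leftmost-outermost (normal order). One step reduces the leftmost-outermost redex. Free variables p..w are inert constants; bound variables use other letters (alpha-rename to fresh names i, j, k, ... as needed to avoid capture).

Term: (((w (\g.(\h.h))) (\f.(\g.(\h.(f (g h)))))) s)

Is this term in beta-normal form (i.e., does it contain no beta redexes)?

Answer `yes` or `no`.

Term: (((w (\g.(\h.h))) (\f.(\g.(\h.(f (g h)))))) s)
No beta redexes found.

Answer: yes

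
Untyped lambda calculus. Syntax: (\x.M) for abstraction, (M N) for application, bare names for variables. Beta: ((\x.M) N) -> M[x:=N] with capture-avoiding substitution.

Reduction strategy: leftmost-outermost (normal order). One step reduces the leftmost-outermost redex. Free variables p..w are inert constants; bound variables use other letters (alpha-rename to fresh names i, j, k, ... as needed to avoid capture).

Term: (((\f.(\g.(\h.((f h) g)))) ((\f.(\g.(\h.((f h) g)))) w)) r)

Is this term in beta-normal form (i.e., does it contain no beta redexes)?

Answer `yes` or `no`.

Answer: no

Derivation:
Term: (((\f.(\g.(\h.((f h) g)))) ((\f.(\g.(\h.((f h) g)))) w)) r)
Found 2 beta redex(es).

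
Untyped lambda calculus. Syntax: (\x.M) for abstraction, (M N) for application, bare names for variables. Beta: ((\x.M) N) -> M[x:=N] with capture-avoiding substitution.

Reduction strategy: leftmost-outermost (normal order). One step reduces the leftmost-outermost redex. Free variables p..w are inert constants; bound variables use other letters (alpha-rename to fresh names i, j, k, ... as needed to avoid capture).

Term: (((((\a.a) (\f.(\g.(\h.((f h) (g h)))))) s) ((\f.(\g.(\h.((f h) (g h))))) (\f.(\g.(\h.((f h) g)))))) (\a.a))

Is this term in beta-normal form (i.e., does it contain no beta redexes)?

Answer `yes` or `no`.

Answer: no

Derivation:
Term: (((((\a.a) (\f.(\g.(\h.((f h) (g h)))))) s) ((\f.(\g.(\h.((f h) (g h))))) (\f.(\g.(\h.((f h) g)))))) (\a.a))
Found 2 beta redex(es).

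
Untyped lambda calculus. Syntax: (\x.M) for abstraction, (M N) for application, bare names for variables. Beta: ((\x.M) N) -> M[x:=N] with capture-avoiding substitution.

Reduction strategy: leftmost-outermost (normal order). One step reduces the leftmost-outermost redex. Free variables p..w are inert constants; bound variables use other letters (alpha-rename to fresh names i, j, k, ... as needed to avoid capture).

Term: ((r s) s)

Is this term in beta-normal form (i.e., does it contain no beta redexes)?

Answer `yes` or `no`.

Term: ((r s) s)
No beta redexes found.

Answer: yes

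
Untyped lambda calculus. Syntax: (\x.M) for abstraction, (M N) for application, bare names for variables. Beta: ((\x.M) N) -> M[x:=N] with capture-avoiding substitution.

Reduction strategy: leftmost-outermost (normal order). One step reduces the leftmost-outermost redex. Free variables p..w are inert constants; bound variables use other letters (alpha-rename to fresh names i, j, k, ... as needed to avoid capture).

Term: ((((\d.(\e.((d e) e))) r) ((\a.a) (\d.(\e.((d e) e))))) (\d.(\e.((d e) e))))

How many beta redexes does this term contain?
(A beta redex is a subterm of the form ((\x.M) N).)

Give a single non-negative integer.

Answer: 2

Derivation:
Term: ((((\d.(\e.((d e) e))) r) ((\a.a) (\d.(\e.((d e) e))))) (\d.(\e.((d e) e))))
  Redex: ((\d.(\e.((d e) e))) r)
  Redex: ((\a.a) (\d.(\e.((d e) e))))
Total redexes: 2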